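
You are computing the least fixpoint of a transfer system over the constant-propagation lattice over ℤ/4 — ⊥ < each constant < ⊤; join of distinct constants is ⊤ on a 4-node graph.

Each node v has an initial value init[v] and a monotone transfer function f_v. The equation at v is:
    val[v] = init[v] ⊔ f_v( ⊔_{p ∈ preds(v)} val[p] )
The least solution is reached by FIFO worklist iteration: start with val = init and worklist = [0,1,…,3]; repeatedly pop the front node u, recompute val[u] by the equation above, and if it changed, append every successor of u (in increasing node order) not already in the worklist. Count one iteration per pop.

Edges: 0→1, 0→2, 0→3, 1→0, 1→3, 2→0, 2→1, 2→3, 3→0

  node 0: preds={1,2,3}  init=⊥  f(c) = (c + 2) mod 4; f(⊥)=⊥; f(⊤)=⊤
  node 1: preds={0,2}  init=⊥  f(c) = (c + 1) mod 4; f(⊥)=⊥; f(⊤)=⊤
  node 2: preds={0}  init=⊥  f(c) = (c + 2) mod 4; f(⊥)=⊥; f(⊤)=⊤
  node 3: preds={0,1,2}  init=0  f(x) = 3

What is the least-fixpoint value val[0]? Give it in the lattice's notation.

Worklist (10 pops):
  #1 pop 0: in=0 → 2 (was ⊥); enqueue []
  #2 pop 1: in=2 → 3 (was ⊥); enqueue [0]
  #3 pop 2: in=2 → 0 (was ⊥); enqueue [1]
  #4 pop 3: in=⊤ → ⊤ (was 0); enqueue []
  #5 pop 0: in=⊤ → ⊤ (was 2); enqueue [2,3]
  #6 pop 1: in=⊤ → ⊤ (was 3); enqueue [0]
  #7 pop 2: in=⊤ → ⊤ (was 0); enqueue [1]
  #8 pop 3: in=⊤ → ⊤ (no change)
  #9 pop 0: in=⊤ → ⊤ (no change)
  #10 pop 1: in=⊤ → ⊤ (no change)

Fixpoint:
  val[0] = ⊤
  val[1] = ⊤
  val[2] = ⊤
  val[3] = ⊤

⊤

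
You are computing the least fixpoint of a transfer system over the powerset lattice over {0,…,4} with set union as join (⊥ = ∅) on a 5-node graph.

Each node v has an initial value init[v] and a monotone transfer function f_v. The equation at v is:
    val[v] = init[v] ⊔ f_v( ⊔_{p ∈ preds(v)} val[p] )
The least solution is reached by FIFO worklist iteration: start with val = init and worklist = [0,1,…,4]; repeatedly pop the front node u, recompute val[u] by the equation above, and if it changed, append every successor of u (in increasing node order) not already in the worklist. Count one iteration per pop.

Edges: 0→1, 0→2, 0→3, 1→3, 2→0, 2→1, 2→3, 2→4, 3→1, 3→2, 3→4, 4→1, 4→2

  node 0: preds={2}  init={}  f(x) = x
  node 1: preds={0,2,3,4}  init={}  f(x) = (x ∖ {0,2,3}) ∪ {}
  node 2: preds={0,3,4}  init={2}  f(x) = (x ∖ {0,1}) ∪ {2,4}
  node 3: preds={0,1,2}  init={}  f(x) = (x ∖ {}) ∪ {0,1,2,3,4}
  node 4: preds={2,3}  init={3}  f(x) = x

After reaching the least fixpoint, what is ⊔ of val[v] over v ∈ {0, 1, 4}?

{0,1,2,3,4}

Worklist (9 pops):
  #1 pop 0: in={2} → {2} (was {}); enqueue []
  #2 pop 1: in={2,3} → {} (no change)
  #3 pop 2: in={2,3} → {2,3,4} (was {2}); enqueue [0,1]
  #4 pop 3: in={2,3,4} → {0,1,2,3,4} (was {}); enqueue [2]
  #5 pop 4: in={0,1,2,3,4} → {0,1,2,3,4} (was {3}); enqueue []
  #6 pop 0: in={2,3,4} → {2,3,4} (was {2}); enqueue [3]
  #7 pop 1: in={0,1,2,3,4} → {1,4} (was {}); enqueue []
  #8 pop 2: in={0,1,2,3,4} → {2,3,4} (no change)
  #9 pop 3: in={1,2,3,4} → {0,1,2,3,4} (no change)

Fixpoint:
  val[0] = {2,3,4}
  val[1] = {1,4}
  val[2] = {2,3,4}
  val[3] = {0,1,2,3,4}
  val[4] = {0,1,2,3,4}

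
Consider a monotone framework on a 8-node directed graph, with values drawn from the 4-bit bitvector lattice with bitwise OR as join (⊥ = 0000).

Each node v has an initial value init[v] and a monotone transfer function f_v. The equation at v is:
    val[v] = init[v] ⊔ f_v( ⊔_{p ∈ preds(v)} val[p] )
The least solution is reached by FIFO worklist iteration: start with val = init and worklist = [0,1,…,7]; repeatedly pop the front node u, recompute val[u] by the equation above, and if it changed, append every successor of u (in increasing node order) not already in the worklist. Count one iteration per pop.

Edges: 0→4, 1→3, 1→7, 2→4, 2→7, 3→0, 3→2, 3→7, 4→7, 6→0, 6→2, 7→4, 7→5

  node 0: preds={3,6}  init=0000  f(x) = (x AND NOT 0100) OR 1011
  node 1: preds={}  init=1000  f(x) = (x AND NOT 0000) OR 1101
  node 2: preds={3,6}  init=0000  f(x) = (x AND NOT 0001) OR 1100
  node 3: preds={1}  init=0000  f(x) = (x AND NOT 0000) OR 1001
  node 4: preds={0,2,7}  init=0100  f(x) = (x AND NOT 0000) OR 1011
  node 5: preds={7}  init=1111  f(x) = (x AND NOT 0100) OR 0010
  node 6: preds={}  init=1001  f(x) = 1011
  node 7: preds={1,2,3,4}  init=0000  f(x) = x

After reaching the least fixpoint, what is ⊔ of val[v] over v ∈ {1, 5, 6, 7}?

1111

Iteration log — 13 steps:
  step 1. node 0  ⊔preds=1001  new=1011  old=0000  +wl: 
  step 2. node 1  ⊔preds=0000  new=1101  old=1000  +wl: 
  step 3. node 2  ⊔preds=1001  new=1100  old=0000  +wl: 
  step 4. node 3  ⊔preds=1101  new=1101  old=0000  +wl: 0,2
  step 5. node 4  ⊔preds=1111  new=1111  old=0100  +wl: 
  step 6. node 5  ⊔preds=0000  new=1111  stable
  step 7. node 6  ⊔preds=0000  new=1011  old=1001  +wl: 
  step 8. node 7  ⊔preds=1111  new=1111  old=0000  +wl: 4,5
  step 9. node 0  ⊔preds=1111  new=1011  stable
  step 10. node 2  ⊔preds=1111  new=1110  old=1100  +wl: 7
  step 11. node 4  ⊔preds=1111  new=1111  stable
  step 12. node 5  ⊔preds=1111  new=1111  stable
  step 13. node 7  ⊔preds=1111  new=1111  stable

Least fixpoint reached:
  node 0: 1011
  node 1: 1101
  node 2: 1110
  node 3: 1101
  node 4: 1111
  node 5: 1111
  node 6: 1011
  node 7: 1111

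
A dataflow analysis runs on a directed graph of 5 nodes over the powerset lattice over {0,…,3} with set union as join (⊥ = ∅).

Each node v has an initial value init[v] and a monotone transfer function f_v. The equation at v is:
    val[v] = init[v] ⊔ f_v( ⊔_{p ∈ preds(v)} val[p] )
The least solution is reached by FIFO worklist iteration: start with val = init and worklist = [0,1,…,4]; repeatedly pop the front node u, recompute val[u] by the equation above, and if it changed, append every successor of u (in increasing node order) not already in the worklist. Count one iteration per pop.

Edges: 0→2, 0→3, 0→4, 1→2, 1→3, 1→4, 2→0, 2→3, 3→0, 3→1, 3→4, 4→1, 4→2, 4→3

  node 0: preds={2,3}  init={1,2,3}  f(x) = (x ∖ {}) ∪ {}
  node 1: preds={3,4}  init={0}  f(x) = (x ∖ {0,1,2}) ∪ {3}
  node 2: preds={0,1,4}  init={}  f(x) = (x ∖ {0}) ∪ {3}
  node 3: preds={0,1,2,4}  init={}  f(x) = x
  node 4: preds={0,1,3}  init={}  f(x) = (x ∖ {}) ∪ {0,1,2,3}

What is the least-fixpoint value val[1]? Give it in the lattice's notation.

{0,3}

Trace (10 dequeues):
  [1] u=0 | in {} | out {1,2,3} | ==
  [2] u=1 | in {} | out {0,3} | prev {0} | push {}
  [3] u=2 | in {0,1,2,3} | out {1,2,3} | prev {} | push {0}
  [4] u=3 | in {0,1,2,3} | out {0,1,2,3} | prev {} | push {1}
  [5] u=4 | in {0,1,2,3} | out {0,1,2,3} | prev {} | push {2,3}
  [6] u=0 | in {0,1,2,3} | out {0,1,2,3} | prev {1,2,3} | push {4}
  [7] u=1 | in {0,1,2,3} | out {0,3} | ==
  [8] u=2 | in {0,1,2,3} | out {1,2,3} | ==
  [9] u=3 | in {0,1,2,3} | out {0,1,2,3} | ==
  [10] u=4 | in {0,1,2,3} | out {0,1,2,3} | ==

Converged values:
  [0] {0,1,2,3}
  [1] {0,3}
  [2] {1,2,3}
  [3] {0,1,2,3}
  [4] {0,1,2,3}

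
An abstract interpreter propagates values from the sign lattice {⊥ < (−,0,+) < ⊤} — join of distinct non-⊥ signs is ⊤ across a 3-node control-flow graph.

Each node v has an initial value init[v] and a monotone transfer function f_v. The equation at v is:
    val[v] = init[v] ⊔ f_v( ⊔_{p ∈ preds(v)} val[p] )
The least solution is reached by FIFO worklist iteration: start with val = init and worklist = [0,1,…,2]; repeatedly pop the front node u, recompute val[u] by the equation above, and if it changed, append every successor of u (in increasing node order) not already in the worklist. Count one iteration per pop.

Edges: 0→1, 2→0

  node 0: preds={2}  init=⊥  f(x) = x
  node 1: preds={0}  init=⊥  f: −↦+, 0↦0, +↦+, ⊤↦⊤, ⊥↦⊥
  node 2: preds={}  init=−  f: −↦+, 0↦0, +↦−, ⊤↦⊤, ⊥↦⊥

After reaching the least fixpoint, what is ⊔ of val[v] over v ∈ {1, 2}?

Trace (3 dequeues):
  [1] u=0 | in − | out − | prev ⊥ | push {}
  [2] u=1 | in − | out + | prev ⊥ | push {}
  [3] u=2 | in ⊥ | out − | ==

Converged values:
  [0] −
  [1] +
  [2] −

⊤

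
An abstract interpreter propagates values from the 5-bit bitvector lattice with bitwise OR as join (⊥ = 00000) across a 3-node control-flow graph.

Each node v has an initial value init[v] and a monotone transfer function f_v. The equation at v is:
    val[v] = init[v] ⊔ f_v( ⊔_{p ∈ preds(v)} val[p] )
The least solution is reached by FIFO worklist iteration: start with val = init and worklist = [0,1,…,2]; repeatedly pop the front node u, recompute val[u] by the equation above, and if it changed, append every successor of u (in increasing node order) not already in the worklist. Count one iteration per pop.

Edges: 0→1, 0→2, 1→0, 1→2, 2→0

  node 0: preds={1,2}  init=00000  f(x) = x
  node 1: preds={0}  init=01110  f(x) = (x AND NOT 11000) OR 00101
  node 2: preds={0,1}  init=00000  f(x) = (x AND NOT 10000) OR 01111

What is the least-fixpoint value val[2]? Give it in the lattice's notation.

01111

Trace (6 dequeues):
  [1] u=0 | in 01110 | out 01110 | prev 00000 | push {}
  [2] u=1 | in 01110 | out 01111 | prev 01110 | push {0}
  [3] u=2 | in 01111 | out 01111 | prev 00000 | push {}
  [4] u=0 | in 01111 | out 01111 | prev 01110 | push {1,2}
  [5] u=1 | in 01111 | out 01111 | ==
  [6] u=2 | in 01111 | out 01111 | ==

Converged values:
  [0] 01111
  [1] 01111
  [2] 01111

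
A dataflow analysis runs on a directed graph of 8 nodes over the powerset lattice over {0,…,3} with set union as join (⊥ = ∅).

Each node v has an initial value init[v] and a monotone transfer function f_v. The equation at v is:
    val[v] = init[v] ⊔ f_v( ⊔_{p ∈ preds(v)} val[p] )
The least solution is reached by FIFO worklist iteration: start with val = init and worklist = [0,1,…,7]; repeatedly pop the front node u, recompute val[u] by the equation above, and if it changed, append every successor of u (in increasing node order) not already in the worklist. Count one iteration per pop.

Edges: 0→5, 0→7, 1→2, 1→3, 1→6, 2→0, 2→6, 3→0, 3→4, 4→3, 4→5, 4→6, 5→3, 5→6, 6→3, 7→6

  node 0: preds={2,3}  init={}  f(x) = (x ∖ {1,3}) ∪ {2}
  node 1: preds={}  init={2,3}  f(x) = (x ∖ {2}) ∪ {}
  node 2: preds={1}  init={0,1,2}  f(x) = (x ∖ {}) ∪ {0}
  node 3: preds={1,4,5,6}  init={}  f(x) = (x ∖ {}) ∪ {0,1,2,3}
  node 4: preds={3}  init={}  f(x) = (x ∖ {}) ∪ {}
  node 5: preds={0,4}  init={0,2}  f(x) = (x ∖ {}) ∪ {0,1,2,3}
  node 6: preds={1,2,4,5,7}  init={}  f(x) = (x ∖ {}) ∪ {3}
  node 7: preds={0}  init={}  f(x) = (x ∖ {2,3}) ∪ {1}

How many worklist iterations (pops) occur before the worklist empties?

Worklist (11 pops):
  #1 pop 0: in={0,1,2} → {0,2} (was {}); enqueue []
  #2 pop 1: in={} → {2,3} (no change)
  #3 pop 2: in={2,3} → {0,1,2,3} (was {0,1,2}); enqueue [0]
  #4 pop 3: in={0,2,3} → {0,1,2,3} (was {}); enqueue []
  #5 pop 4: in={0,1,2,3} → {0,1,2,3} (was {}); enqueue [3]
  #6 pop 5: in={0,1,2,3} → {0,1,2,3} (was {0,2}); enqueue []
  #7 pop 6: in={0,1,2,3} → {0,1,2,3} (was {}); enqueue []
  #8 pop 7: in={0,2} → {0,1} (was {}); enqueue [6]
  #9 pop 0: in={0,1,2,3} → {0,2} (no change)
  #10 pop 3: in={0,1,2,3} → {0,1,2,3} (no change)
  #11 pop 6: in={0,1,2,3} → {0,1,2,3} (no change)

Fixpoint:
  val[0] = {0,2}
  val[1] = {2,3}
  val[2] = {0,1,2,3}
  val[3] = {0,1,2,3}
  val[4] = {0,1,2,3}
  val[5] = {0,1,2,3}
  val[6] = {0,1,2,3}
  val[7] = {0,1}

11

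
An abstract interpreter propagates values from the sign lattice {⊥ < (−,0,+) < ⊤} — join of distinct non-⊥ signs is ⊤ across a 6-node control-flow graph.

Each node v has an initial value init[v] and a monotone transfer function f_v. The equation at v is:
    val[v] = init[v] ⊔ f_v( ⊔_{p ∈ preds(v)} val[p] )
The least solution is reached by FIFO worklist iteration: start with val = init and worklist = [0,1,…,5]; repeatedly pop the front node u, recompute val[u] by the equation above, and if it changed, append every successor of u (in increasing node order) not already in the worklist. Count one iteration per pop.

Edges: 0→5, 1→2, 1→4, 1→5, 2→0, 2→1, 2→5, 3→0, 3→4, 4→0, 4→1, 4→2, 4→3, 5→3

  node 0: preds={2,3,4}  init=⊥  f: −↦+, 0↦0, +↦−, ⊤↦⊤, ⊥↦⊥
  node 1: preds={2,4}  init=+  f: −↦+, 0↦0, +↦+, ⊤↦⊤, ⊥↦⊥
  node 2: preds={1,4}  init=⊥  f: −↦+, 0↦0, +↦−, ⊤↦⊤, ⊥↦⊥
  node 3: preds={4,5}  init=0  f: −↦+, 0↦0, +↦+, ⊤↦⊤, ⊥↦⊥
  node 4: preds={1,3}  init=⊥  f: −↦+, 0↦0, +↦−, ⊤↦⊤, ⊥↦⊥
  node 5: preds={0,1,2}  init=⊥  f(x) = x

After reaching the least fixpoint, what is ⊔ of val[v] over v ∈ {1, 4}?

Trace (14 dequeues):
  [1] u=0 | in 0 | out 0 | prev ⊥ | push {}
  [2] u=1 | in ⊥ | out + | ==
  [3] u=2 | in + | out − | prev ⊥ | push {0,1}
  [4] u=3 | in ⊥ | out 0 | ==
  [5] u=4 | in ⊤ | out ⊤ | prev ⊥ | push {2,3}
  [6] u=5 | in ⊤ | out ⊤ | prev ⊥ | push {}
  [7] u=0 | in ⊤ | out ⊤ | prev 0 | push {5}
  [8] u=1 | in ⊤ | out ⊤ | prev + | push {4}
  [9] u=2 | in ⊤ | out ⊤ | prev − | push {0,1}
  [10] u=3 | in ⊤ | out ⊤ | prev 0 | push {}
  [11] u=5 | in ⊤ | out ⊤ | ==
  [12] u=4 | in ⊤ | out ⊤ | ==
  [13] u=0 | in ⊤ | out ⊤ | ==
  [14] u=1 | in ⊤ | out ⊤ | ==

Converged values:
  [0] ⊤
  [1] ⊤
  [2] ⊤
  [3] ⊤
  [4] ⊤
  [5] ⊤

⊤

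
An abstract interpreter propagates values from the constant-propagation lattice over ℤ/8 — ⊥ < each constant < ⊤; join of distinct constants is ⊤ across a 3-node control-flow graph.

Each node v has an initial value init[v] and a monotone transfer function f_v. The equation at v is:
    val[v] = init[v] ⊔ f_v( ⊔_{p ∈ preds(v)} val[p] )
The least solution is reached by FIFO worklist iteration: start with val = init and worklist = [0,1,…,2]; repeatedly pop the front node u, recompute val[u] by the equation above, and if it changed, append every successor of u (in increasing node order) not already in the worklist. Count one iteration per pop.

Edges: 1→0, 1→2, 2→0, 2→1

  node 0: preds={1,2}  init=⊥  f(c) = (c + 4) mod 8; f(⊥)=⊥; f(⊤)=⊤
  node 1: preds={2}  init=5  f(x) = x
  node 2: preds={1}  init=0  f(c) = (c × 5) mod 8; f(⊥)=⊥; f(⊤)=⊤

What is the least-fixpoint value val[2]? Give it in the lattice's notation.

Trace (5 dequeues):
  [1] u=0 | in ⊤ | out ⊤ | prev ⊥ | push {}
  [2] u=1 | in 0 | out ⊤ | prev 5 | push {0}
  [3] u=2 | in ⊤ | out ⊤ | prev 0 | push {1}
  [4] u=0 | in ⊤ | out ⊤ | ==
  [5] u=1 | in ⊤ | out ⊤ | ==

Converged values:
  [0] ⊤
  [1] ⊤
  [2] ⊤

⊤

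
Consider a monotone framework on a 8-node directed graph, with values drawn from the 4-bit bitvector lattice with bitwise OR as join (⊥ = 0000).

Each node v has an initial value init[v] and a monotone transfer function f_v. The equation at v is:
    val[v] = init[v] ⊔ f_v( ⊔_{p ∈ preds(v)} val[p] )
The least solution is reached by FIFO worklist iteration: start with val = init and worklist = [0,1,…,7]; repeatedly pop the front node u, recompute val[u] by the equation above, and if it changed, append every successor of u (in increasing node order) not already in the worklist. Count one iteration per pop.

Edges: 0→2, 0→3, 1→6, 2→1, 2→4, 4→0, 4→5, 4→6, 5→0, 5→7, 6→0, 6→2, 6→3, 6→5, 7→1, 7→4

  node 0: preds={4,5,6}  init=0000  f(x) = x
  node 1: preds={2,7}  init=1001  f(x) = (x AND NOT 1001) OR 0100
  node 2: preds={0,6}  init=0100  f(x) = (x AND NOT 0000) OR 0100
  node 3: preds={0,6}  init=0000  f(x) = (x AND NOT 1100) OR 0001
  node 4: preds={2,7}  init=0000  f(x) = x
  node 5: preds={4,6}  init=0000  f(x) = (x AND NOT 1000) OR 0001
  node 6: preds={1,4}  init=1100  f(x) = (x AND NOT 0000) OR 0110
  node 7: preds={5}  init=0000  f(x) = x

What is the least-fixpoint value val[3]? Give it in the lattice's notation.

Worklist (21 pops):
  #1 pop 0: in=1100 → 1100 (was 0000); enqueue []
  #2 pop 1: in=0100 → 1101 (was 1001); enqueue []
  #3 pop 2: in=1100 → 1100 (was 0100); enqueue [1]
  #4 pop 3: in=1100 → 0001 (was 0000); enqueue []
  #5 pop 4: in=1100 → 1100 (was 0000); enqueue [0]
  #6 pop 5: in=1100 → 0101 (was 0000); enqueue []
  #7 pop 6: in=1101 → 1111 (was 1100); enqueue [2,3,5]
  #8 pop 7: in=0101 → 0101 (was 0000); enqueue [4]
  #9 pop 1: in=1101 → 1101 (no change)
  #10 pop 0: in=1111 → 1111 (was 1100); enqueue []
  #11 pop 2: in=1111 → 1111 (was 1100); enqueue [1]
  #12 pop 3: in=1111 → 0011 (was 0001); enqueue []
  #13 pop 5: in=1111 → 0111 (was 0101); enqueue [0,7]
  #14 pop 4: in=1111 → 1111 (was 1100); enqueue [5,6]
  #15 pop 1: in=1111 → 1111 (was 1101); enqueue []
  #16 pop 0: in=1111 → 1111 (no change)
  #17 pop 7: in=0111 → 0111 (was 0101); enqueue [1,4]
  #18 pop 5: in=1111 → 0111 (no change)
  #19 pop 6: in=1111 → 1111 (no change)
  #20 pop 1: in=1111 → 1111 (no change)
  #21 pop 4: in=1111 → 1111 (no change)

Fixpoint:
  val[0] = 1111
  val[1] = 1111
  val[2] = 1111
  val[3] = 0011
  val[4] = 1111
  val[5] = 0111
  val[6] = 1111
  val[7] = 0111

0011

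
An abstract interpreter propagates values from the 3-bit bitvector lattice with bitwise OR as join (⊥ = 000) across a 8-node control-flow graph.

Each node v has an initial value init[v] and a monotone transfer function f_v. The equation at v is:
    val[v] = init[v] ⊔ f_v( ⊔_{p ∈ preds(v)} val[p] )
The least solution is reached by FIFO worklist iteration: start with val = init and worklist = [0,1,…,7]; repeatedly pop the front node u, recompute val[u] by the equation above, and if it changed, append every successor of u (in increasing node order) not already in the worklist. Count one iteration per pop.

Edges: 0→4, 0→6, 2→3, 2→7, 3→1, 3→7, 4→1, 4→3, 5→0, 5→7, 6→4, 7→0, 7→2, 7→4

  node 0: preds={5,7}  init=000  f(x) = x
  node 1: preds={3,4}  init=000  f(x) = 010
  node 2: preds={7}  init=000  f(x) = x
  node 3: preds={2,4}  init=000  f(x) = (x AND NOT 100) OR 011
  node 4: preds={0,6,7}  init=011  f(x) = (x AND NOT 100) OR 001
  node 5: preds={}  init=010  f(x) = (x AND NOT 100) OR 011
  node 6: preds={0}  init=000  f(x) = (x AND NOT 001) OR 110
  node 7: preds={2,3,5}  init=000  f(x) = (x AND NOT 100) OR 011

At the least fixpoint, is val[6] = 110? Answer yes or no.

yes

Worklist (15 pops):
  #1 pop 0: in=010 → 010 (was 000); enqueue []
  #2 pop 1: in=011 → 010 (was 000); enqueue []
  #3 pop 2: in=000 → 000 (no change)
  #4 pop 3: in=011 → 011 (was 000); enqueue [1]
  #5 pop 4: in=010 → 011 (no change)
  #6 pop 5: in=000 → 011 (was 010); enqueue [0]
  #7 pop 6: in=010 → 110 (was 000); enqueue [4]
  #8 pop 7: in=011 → 011 (was 000); enqueue [2]
  #9 pop 1: in=011 → 010 (no change)
  #10 pop 0: in=011 → 011 (was 010); enqueue [6]
  #11 pop 4: in=111 → 011 (no change)
  #12 pop 2: in=011 → 011 (was 000); enqueue [3,7]
  #13 pop 6: in=011 → 110 (no change)
  #14 pop 3: in=011 → 011 (no change)
  #15 pop 7: in=011 → 011 (no change)

Fixpoint:
  val[0] = 011
  val[1] = 010
  val[2] = 011
  val[3] = 011
  val[4] = 011
  val[5] = 011
  val[6] = 110
  val[7] = 011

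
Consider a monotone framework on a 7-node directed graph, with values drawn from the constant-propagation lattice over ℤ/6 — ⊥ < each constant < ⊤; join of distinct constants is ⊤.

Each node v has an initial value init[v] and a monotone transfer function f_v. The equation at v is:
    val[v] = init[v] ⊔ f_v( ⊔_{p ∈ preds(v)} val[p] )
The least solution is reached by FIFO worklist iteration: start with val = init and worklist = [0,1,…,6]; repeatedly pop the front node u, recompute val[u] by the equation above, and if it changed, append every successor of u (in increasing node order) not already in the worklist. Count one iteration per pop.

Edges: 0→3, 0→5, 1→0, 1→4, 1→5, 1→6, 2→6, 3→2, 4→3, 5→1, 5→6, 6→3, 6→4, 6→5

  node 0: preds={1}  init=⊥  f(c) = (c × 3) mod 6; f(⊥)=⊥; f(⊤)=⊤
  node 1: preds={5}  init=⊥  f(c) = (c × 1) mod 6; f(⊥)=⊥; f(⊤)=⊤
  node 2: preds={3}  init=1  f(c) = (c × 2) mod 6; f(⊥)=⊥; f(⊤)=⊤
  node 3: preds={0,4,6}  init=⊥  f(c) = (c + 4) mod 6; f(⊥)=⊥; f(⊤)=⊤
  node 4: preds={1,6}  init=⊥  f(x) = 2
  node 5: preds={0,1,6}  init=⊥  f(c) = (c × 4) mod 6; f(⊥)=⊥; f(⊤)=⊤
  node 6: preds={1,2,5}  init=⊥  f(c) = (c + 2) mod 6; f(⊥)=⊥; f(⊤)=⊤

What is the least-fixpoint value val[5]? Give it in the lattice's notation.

⊤

Iteration log — 23 steps:
  step 1. node 0  ⊔preds=⊥  new=⊥  stable
  step 2. node 1  ⊔preds=⊥  new=⊥  stable
  step 3. node 2  ⊔preds=⊥  new=1  stable
  step 4. node 3  ⊔preds=⊥  new=⊥  stable
  step 5. node 4  ⊔preds=⊥  new=2  old=⊥  +wl: 3
  step 6. node 5  ⊔preds=⊥  new=⊥  stable
  step 7. node 6  ⊔preds=1  new=3  old=⊥  +wl: 4,5
  step 8. node 3  ⊔preds=⊤  new=⊤  old=⊥  +wl: 2
  step 9. node 4  ⊔preds=3  new=2  stable
  step 10. node 5  ⊔preds=3  new=0  old=⊥  +wl: 1,6
  step 11. node 2  ⊔preds=⊤  new=⊤  old=1  +wl: 
  step 12. node 1  ⊔preds=0  new=0  old=⊥  +wl: 0,4,5
  step 13. node 6  ⊔preds=⊤  new=⊤  old=3  +wl: 3
  step 14. node 0  ⊔preds=0  new=0  old=⊥  +wl: 
  step 15. node 4  ⊔preds=⊤  new=2  stable
  step 16. node 5  ⊔preds=⊤  new=⊤  old=0  +wl: 1,6
  step 17. node 3  ⊔preds=⊤  new=⊤  stable
  step 18. node 1  ⊔preds=⊤  new=⊤  old=0  +wl: 0,4,5
  step 19. node 6  ⊔preds=⊤  new=⊤  stable
  step 20. node 0  ⊔preds=⊤  new=⊤  old=0  +wl: 3
  step 21. node 4  ⊔preds=⊤  new=2  stable
  step 22. node 5  ⊔preds=⊤  new=⊤  stable
  step 23. node 3  ⊔preds=⊤  new=⊤  stable

Least fixpoint reached:
  node 0: ⊤
  node 1: ⊤
  node 2: ⊤
  node 3: ⊤
  node 4: 2
  node 5: ⊤
  node 6: ⊤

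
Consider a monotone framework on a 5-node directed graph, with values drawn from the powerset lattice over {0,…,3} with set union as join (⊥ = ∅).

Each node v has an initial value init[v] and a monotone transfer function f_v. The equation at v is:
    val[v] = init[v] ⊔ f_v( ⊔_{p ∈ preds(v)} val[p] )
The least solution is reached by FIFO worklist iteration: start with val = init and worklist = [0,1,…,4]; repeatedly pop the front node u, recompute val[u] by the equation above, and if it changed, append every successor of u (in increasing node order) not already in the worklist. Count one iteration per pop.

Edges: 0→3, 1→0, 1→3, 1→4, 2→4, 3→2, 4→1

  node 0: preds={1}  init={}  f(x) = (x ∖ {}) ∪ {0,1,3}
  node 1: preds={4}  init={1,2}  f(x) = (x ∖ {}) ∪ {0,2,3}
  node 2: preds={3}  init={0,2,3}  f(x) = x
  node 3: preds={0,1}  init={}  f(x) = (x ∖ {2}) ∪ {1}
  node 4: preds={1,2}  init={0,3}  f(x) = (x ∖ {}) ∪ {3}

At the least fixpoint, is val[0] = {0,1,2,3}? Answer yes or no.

yes

Iteration log — 9 steps:
  step 1. node 0  ⊔preds={1,2}  new={0,1,2,3}  old={}  +wl: 
  step 2. node 1  ⊔preds={0,3}  new={0,1,2,3}  old={1,2}  +wl: 0
  step 3. node 2  ⊔preds={}  new={0,2,3}  stable
  step 4. node 3  ⊔preds={0,1,2,3}  new={0,1,3}  old={}  +wl: 2
  step 5. node 4  ⊔preds={0,1,2,3}  new={0,1,2,3}  old={0,3}  +wl: 1
  step 6. node 0  ⊔preds={0,1,2,3}  new={0,1,2,3}  stable
  step 7. node 2  ⊔preds={0,1,3}  new={0,1,2,3}  old={0,2,3}  +wl: 4
  step 8. node 1  ⊔preds={0,1,2,3}  new={0,1,2,3}  stable
  step 9. node 4  ⊔preds={0,1,2,3}  new={0,1,2,3}  stable

Least fixpoint reached:
  node 0: {0,1,2,3}
  node 1: {0,1,2,3}
  node 2: {0,1,2,3}
  node 3: {0,1,3}
  node 4: {0,1,2,3}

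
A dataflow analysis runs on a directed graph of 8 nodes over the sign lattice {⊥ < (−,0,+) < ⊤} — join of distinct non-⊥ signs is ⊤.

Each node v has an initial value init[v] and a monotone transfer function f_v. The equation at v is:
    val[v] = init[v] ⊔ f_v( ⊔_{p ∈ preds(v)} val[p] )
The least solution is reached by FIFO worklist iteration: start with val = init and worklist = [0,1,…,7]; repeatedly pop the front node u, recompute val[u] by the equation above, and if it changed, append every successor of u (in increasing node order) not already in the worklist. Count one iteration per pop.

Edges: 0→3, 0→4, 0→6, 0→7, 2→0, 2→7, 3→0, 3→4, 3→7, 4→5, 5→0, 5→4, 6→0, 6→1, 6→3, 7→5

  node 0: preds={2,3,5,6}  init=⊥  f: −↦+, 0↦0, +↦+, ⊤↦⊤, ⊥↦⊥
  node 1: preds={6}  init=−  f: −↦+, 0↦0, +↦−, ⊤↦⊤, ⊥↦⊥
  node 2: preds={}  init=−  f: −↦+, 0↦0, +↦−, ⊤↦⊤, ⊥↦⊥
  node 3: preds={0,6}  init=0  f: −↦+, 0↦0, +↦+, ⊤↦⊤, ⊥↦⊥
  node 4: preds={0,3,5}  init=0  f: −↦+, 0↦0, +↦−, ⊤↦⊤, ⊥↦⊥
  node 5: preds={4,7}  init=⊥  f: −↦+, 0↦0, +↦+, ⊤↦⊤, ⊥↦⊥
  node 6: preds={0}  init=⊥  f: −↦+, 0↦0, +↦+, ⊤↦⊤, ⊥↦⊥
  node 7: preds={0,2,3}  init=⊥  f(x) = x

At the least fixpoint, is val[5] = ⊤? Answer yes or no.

yes

Worklist (13 pops):
  #1 pop 0: in=⊤ → ⊤ (was ⊥); enqueue []
  #2 pop 1: in=⊥ → − (no change)
  #3 pop 2: in=⊥ → − (no change)
  #4 pop 3: in=⊤ → ⊤ (was 0); enqueue [0]
  #5 pop 4: in=⊤ → ⊤ (was 0); enqueue []
  #6 pop 5: in=⊤ → ⊤ (was ⊥); enqueue [4]
  #7 pop 6: in=⊤ → ⊤ (was ⊥); enqueue [1,3]
  #8 pop 7: in=⊤ → ⊤ (was ⊥); enqueue [5]
  #9 pop 0: in=⊤ → ⊤ (no change)
  #10 pop 4: in=⊤ → ⊤ (no change)
  #11 pop 1: in=⊤ → ⊤ (was −); enqueue []
  #12 pop 3: in=⊤ → ⊤ (no change)
  #13 pop 5: in=⊤ → ⊤ (no change)

Fixpoint:
  val[0] = ⊤
  val[1] = ⊤
  val[2] = −
  val[3] = ⊤
  val[4] = ⊤
  val[5] = ⊤
  val[6] = ⊤
  val[7] = ⊤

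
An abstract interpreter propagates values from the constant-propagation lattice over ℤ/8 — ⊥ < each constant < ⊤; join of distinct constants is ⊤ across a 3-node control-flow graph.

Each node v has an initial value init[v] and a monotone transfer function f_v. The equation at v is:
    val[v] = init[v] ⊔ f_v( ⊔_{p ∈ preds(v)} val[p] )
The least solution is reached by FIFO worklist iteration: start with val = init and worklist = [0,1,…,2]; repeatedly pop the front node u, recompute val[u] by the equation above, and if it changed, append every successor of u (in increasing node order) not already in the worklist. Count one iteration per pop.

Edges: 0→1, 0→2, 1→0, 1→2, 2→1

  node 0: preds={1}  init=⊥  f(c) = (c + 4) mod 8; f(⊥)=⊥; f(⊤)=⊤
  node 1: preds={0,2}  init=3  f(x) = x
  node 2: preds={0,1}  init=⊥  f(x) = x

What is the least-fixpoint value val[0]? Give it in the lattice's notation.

⊤

Iteration log — 6 steps:
  step 1. node 0  ⊔preds=3  new=7  old=⊥  +wl: 
  step 2. node 1  ⊔preds=7  new=⊤  old=3  +wl: 0
  step 3. node 2  ⊔preds=⊤  new=⊤  old=⊥  +wl: 1
  step 4. node 0  ⊔preds=⊤  new=⊤  old=7  +wl: 2
  step 5. node 1  ⊔preds=⊤  new=⊤  stable
  step 6. node 2  ⊔preds=⊤  new=⊤  stable

Least fixpoint reached:
  node 0: ⊤
  node 1: ⊤
  node 2: ⊤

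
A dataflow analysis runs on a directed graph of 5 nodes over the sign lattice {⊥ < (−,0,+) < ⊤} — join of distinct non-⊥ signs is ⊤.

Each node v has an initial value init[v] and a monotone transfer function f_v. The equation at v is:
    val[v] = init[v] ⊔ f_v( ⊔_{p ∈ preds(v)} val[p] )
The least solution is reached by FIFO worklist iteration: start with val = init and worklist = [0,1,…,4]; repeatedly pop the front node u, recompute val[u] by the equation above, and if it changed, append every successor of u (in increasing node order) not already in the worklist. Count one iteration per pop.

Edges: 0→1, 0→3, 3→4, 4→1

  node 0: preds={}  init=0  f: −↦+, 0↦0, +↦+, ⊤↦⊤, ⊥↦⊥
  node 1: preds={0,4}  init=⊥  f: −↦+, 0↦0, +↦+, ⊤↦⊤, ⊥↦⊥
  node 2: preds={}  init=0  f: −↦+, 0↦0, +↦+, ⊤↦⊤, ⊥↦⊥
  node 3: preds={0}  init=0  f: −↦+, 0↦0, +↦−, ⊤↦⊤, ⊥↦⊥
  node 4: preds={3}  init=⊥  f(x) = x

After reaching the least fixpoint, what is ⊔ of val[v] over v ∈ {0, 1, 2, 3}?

Trace (6 dequeues):
  [1] u=0 | in ⊥ | out 0 | ==
  [2] u=1 | in 0 | out 0 | prev ⊥ | push {}
  [3] u=2 | in ⊥ | out 0 | ==
  [4] u=3 | in 0 | out 0 | ==
  [5] u=4 | in 0 | out 0 | prev ⊥ | push {1}
  [6] u=1 | in 0 | out 0 | ==

Converged values:
  [0] 0
  [1] 0
  [2] 0
  [3] 0
  [4] 0

0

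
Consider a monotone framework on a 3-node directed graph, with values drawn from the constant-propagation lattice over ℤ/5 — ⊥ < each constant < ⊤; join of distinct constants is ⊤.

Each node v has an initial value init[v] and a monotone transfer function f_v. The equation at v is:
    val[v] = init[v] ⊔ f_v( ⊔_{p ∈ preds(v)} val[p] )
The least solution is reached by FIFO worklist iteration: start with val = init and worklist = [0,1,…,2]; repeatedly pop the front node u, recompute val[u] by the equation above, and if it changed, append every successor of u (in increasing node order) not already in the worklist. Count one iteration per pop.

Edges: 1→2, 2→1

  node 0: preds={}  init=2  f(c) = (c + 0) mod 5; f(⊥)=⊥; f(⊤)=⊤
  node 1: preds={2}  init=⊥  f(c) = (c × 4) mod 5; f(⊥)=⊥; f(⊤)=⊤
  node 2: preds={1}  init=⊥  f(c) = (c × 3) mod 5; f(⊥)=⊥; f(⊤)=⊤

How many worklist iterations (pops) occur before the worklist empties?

Trace (3 dequeues):
  [1] u=0 | in ⊥ | out 2 | ==
  [2] u=1 | in ⊥ | out ⊥ | ==
  [3] u=2 | in ⊥ | out ⊥ | ==

Converged values:
  [0] 2
  [1] ⊥
  [2] ⊥

3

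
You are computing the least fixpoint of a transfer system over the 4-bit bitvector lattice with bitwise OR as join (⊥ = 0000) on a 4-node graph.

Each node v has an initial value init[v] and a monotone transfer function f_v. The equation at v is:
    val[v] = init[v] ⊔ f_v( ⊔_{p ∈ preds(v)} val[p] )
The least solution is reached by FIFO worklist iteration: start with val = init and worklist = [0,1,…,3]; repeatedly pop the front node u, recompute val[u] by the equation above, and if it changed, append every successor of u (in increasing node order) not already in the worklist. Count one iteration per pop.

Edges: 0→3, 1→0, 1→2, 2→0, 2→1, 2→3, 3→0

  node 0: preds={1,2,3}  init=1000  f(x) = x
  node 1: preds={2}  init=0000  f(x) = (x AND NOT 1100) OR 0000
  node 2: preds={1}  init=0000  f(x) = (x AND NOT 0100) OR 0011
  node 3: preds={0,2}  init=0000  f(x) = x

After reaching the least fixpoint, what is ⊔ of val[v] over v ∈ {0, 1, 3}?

Worklist (9 pops):
  #1 pop 0: in=0000 → 1000 (no change)
  #2 pop 1: in=0000 → 0000 (no change)
  #3 pop 2: in=0000 → 0011 (was 0000); enqueue [0,1]
  #4 pop 3: in=1011 → 1011 (was 0000); enqueue []
  #5 pop 0: in=1011 → 1011 (was 1000); enqueue [3]
  #6 pop 1: in=0011 → 0011 (was 0000); enqueue [0,2]
  #7 pop 3: in=1011 → 1011 (no change)
  #8 pop 0: in=1011 → 1011 (no change)
  #9 pop 2: in=0011 → 0011 (no change)

Fixpoint:
  val[0] = 1011
  val[1] = 0011
  val[2] = 0011
  val[3] = 1011

1011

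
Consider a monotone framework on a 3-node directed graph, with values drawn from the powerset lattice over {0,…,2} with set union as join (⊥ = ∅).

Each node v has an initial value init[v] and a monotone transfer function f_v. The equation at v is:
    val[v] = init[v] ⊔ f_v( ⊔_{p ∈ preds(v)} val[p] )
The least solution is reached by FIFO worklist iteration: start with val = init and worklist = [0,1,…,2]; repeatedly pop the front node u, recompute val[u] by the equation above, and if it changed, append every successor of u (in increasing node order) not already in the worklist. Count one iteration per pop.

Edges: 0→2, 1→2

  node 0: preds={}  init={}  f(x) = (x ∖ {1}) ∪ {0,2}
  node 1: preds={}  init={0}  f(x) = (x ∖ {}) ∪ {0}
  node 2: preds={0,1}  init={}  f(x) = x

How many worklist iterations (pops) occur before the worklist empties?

3

Worklist (3 pops):
  #1 pop 0: in={} → {0,2} (was {}); enqueue []
  #2 pop 1: in={} → {0} (no change)
  #3 pop 2: in={0,2} → {0,2} (was {}); enqueue []

Fixpoint:
  val[0] = {0,2}
  val[1] = {0}
  val[2] = {0,2}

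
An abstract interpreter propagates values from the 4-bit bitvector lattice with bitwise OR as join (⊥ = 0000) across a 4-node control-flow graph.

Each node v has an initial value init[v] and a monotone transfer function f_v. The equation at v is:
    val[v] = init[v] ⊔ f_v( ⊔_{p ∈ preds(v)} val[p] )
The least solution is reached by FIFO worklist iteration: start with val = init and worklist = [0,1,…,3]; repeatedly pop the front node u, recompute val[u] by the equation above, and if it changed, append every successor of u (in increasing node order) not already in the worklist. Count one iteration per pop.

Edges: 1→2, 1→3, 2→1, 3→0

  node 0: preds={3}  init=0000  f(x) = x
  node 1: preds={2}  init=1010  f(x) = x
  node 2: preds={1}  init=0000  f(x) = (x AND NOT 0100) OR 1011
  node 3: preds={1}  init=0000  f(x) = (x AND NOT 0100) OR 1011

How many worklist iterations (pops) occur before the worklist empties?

Worklist (8 pops):
  #1 pop 0: in=0000 → 0000 (no change)
  #2 pop 1: in=0000 → 1010 (no change)
  #3 pop 2: in=1010 → 1011 (was 0000); enqueue [1]
  #4 pop 3: in=1010 → 1011 (was 0000); enqueue [0]
  #5 pop 1: in=1011 → 1011 (was 1010); enqueue [2,3]
  #6 pop 0: in=1011 → 1011 (was 0000); enqueue []
  #7 pop 2: in=1011 → 1011 (no change)
  #8 pop 3: in=1011 → 1011 (no change)

Fixpoint:
  val[0] = 1011
  val[1] = 1011
  val[2] = 1011
  val[3] = 1011

8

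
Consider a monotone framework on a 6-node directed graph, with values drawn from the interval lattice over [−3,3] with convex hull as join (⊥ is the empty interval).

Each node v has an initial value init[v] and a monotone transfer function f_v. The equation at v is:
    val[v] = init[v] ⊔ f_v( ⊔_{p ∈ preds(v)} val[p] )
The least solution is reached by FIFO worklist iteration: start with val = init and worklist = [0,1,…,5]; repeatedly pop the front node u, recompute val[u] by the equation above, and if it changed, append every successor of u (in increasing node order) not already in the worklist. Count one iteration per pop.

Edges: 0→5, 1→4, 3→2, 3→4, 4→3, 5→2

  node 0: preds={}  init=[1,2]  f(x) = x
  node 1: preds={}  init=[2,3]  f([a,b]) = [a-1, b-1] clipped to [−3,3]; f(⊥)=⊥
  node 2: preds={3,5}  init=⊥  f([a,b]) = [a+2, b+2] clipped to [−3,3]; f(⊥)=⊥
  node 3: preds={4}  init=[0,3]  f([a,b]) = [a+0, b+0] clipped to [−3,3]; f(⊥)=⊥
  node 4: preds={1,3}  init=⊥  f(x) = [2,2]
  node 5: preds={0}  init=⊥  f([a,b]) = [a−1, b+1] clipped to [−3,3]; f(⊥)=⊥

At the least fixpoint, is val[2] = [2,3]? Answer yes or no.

Iteration log — 8 steps:
  step 1. node 0  ⊔preds=⊥  new=[1,2]  stable
  step 2. node 1  ⊔preds=⊥  new=[2,3]  stable
  step 3. node 2  ⊔preds=[0,3]  new=[2,3]  old=⊥  +wl: 
  step 4. node 3  ⊔preds=⊥  new=[0,3]  stable
  step 5. node 4  ⊔preds=[0,3]  new=[2,2]  old=⊥  +wl: 3
  step 6. node 5  ⊔preds=[1,2]  new=[0,3]  old=⊥  +wl: 2
  step 7. node 3  ⊔preds=[2,2]  new=[0,3]  stable
  step 8. node 2  ⊔preds=[0,3]  new=[2,3]  stable

Least fixpoint reached:
  node 0: [1,2]
  node 1: [2,3]
  node 2: [2,3]
  node 3: [0,3]
  node 4: [2,2]
  node 5: [0,3]

yes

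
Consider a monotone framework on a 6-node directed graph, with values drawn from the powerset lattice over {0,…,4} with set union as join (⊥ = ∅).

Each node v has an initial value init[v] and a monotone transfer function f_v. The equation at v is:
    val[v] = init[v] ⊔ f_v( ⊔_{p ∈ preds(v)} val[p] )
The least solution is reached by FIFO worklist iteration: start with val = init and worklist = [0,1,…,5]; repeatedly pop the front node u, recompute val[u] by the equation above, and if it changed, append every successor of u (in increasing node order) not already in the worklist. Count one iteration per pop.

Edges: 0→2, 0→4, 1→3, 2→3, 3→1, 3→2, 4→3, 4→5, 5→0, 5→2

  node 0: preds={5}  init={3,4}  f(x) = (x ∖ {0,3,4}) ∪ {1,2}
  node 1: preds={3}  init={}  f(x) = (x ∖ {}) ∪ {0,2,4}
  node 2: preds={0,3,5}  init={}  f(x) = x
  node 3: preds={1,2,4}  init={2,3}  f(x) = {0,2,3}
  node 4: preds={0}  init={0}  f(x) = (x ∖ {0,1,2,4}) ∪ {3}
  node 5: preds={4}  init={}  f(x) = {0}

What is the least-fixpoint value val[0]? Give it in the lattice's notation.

{1,2,3,4}

Worklist (10 pops):
  #1 pop 0: in={} → {1,2,3,4} (was {3,4}); enqueue []
  #2 pop 1: in={2,3} → {0,2,3,4} (was {}); enqueue []
  #3 pop 2: in={1,2,3,4} → {1,2,3,4} (was {}); enqueue []
  #4 pop 3: in={0,1,2,3,4} → {0,2,3} (was {2,3}); enqueue [1,2]
  #5 pop 4: in={1,2,3,4} → {0,3} (was {0}); enqueue [3]
  #6 pop 5: in={0,3} → {0} (was {}); enqueue [0]
  #7 pop 1: in={0,2,3} → {0,2,3,4} (no change)
  #8 pop 2: in={0,1,2,3,4} → {0,1,2,3,4} (was {1,2,3,4}); enqueue []
  #9 pop 3: in={0,1,2,3,4} → {0,2,3} (no change)
  #10 pop 0: in={0} → {1,2,3,4} (no change)

Fixpoint:
  val[0] = {1,2,3,4}
  val[1] = {0,2,3,4}
  val[2] = {0,1,2,3,4}
  val[3] = {0,2,3}
  val[4] = {0,3}
  val[5] = {0}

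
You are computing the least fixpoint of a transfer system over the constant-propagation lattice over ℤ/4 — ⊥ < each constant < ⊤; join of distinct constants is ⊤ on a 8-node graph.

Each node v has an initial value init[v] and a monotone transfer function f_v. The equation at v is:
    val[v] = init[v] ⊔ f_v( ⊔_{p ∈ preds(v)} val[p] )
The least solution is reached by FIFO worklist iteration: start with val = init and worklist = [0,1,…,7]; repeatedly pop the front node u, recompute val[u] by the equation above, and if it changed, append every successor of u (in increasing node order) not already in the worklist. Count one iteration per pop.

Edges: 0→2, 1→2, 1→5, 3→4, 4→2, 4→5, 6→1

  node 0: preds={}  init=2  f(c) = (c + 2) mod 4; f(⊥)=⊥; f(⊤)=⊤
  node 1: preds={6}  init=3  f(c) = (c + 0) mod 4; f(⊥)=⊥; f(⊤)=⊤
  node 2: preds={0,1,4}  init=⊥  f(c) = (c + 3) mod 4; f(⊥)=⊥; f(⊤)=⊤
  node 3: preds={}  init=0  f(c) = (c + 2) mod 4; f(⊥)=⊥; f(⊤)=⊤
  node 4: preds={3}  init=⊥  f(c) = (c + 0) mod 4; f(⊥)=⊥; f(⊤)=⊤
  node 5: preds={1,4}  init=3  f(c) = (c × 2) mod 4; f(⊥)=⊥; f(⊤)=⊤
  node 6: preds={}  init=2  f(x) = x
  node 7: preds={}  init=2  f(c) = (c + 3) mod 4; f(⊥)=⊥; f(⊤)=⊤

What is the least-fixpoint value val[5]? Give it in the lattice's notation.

⊤

Trace (9 dequeues):
  [1] u=0 | in ⊥ | out 2 | ==
  [2] u=1 | in 2 | out ⊤ | prev 3 | push {}
  [3] u=2 | in ⊤ | out ⊤ | prev ⊥ | push {}
  [4] u=3 | in ⊥ | out 0 | ==
  [5] u=4 | in 0 | out 0 | prev ⊥ | push {2}
  [6] u=5 | in ⊤ | out ⊤ | prev 3 | push {}
  [7] u=6 | in ⊥ | out 2 | ==
  [8] u=7 | in ⊥ | out 2 | ==
  [9] u=2 | in ⊤ | out ⊤ | ==

Converged values:
  [0] 2
  [1] ⊤
  [2] ⊤
  [3] 0
  [4] 0
  [5] ⊤
  [6] 2
  [7] 2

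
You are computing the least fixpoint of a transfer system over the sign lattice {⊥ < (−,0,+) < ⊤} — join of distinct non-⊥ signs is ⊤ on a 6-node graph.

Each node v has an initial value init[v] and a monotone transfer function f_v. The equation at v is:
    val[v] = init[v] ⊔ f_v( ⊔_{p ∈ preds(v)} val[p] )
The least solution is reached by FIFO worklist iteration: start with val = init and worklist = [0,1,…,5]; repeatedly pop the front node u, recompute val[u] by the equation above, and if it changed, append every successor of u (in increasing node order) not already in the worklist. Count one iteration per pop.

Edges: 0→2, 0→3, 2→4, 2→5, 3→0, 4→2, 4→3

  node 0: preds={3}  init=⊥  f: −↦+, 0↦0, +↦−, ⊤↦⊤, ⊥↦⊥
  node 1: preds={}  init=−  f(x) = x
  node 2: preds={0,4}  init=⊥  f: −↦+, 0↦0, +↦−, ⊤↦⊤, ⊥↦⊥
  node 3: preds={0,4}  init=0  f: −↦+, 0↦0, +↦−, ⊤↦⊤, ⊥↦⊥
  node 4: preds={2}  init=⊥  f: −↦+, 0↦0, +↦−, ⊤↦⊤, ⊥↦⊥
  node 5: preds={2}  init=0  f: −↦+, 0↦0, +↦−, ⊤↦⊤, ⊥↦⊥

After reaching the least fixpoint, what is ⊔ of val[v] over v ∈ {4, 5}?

Trace (8 dequeues):
  [1] u=0 | in 0 | out 0 | prev ⊥ | push {}
  [2] u=1 | in ⊥ | out − | ==
  [3] u=2 | in 0 | out 0 | prev ⊥ | push {}
  [4] u=3 | in 0 | out 0 | ==
  [5] u=4 | in 0 | out 0 | prev ⊥ | push {2,3}
  [6] u=5 | in 0 | out 0 | ==
  [7] u=2 | in 0 | out 0 | ==
  [8] u=3 | in 0 | out 0 | ==

Converged values:
  [0] 0
  [1] −
  [2] 0
  [3] 0
  [4] 0
  [5] 0

0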